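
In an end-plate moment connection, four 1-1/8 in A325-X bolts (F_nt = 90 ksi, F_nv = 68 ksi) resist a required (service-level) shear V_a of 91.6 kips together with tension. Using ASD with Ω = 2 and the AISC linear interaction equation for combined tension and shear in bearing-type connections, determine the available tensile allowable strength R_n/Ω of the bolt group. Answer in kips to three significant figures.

A_b = π·1.125²/4 = 0.994 in²; f_rv = 91.6 / (4 × 0.994) = 23.04 ksi.
F'_nt = 1.3 F_nt − (Ω F_nt / F_nv) f_rv = 1.3·90 − (2·90/68)·23.04 = 56.02 ksi, capped at F_nt → F'_nt = 56.02 ksi.
R_n = F'_nt · A_b · n = 56.02 × 0.994 × 4 = 222.7 kips.
Allowable strength R_n/Ω = 222.7 / 2 = 111 kips.

111 kips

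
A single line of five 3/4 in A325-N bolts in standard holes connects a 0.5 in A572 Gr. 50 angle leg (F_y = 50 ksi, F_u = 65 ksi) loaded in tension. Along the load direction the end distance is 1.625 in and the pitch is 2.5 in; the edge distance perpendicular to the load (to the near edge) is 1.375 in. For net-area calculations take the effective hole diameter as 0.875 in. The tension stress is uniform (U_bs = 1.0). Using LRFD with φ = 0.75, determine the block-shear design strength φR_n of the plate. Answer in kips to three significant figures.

Shear plane L_v = 1.625 + 4·2.5 = 11.62 in; A_gv = 11.62 × 0.5 = 5.812 in².
A_nv = (11.62 − 4.5·0.875) × 0.5 = 3.844 in².
A_nt = (1.375 − 0.5·0.875) × 0.5 = 0.4688 in².
0.6 F_u A_nv = 149.9 kips; 0.6 F_y A_gv = 174.4 kips → shear rupture governs the shear term.
R_n = 149.9 + 1.0 × 65 × 0.4688 = 180.4 kips.
Design strength φR_n = 0.75 × 180.4 = 135 kips.

135 kips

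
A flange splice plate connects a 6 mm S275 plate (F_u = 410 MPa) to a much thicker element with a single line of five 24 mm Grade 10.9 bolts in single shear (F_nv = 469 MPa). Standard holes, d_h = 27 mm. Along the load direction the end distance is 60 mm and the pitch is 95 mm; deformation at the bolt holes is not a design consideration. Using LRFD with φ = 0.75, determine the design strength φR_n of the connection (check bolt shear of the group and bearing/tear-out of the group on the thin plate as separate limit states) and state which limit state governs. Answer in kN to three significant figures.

Bolt shear: A_b = π·24²/4 = 452.4 mm²; R_n = 469 × 452.4 × 5 × 1 / 1000 = 1061 kN → 0.75 × 1061 = 796 kN.
Bearing (1.5 l_c t F_u ≤ 3.0 d t F_u): upper limit = 3.0·24·6·410 / 1000 = 177.1 kN.
  Edge l_c = 60 − 27/2 = 46.5 → r_n = 171.6 kN; interior l_c = 95 − 27 = 68 → r_n = 177.1 kN.
  R_n,bearing = 1·171.6 + 4·177.1 = 880.1 kN → 0.75 × 880.1 = 660 kN.
Bearing governs: 660 kN.

660 kN (bearing governs)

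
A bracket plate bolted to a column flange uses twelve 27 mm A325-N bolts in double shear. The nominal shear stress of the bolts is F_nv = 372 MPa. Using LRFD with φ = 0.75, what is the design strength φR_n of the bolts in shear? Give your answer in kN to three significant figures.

3830 kN

A_b = π × 27² / 4 = 572.6 mm².
R_n = F_nv · A_b · n · n_s = 372 × 572.6 × 12 × 2 / 1000 = 5112 kN.
Design strength φR_n = 0.75 × 5112 = 3830 kN.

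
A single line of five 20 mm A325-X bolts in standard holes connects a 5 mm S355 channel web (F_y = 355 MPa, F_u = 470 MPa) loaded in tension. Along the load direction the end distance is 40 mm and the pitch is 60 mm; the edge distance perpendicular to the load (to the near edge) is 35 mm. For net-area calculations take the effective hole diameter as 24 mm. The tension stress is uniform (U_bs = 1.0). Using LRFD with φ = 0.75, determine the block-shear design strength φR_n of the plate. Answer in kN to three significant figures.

Shear plane L_v = 40 + 4·60 = 280 mm; A_gv = 280 × 5 = 1400 mm².
A_nv = (280 − 4.5·24) × 5 = 860 mm².
A_nt = (35 − 0.5·24) × 5 = 115 mm².
0.6 F_u A_nv = 242.5 kN; 0.6 F_y A_gv = 298.2 kN → shear rupture governs the shear term.
R_n = 242.5 + 1.0 × 470 × 115 / 1000 = 296.6 kN.
Design strength φR_n = 0.75 × 296.6 = 222 kN.

222 kN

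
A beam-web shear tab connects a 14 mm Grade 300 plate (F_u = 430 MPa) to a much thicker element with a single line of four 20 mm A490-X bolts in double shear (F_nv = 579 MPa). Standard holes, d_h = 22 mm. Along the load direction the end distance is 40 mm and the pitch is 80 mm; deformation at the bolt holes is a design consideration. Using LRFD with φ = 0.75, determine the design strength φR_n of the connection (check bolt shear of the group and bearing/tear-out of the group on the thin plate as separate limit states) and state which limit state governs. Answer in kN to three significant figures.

807 kN (bearing governs)

Bolt shear: A_b = π·20²/4 = 314.2 mm²; R_n = 579 × 314.2 × 4 × 2 / 1000 = 1455 kN → 0.75 × 1455 = 1090 kN.
Bearing (1.2 l_c t F_u ≤ 2.4 d t F_u): upper limit = 2.4·20·14·430 / 1000 = 289 kN.
  Edge l_c = 40 − 22/2 = 29 → r_n = 209.5 kN; interior l_c = 80 − 22 = 58 → r_n = 289 kN.
  R_n,bearing = 1·209.5 + 3·289 = 1076 kN → 0.75 × 1076 = 807 kN.
Bearing governs: 807 kN.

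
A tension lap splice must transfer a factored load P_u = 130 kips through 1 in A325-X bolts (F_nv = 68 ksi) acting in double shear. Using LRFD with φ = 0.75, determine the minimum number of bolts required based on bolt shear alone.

A_b = π·1²/4 = 0.7854 in².
Per-bolt design strength φR_n = 0.75 × 68 × 0.7854 × 2 = 80.11 kips.
n ≥ 130 / 80.11 = 1.623 → use 2 bolts.

2 bolts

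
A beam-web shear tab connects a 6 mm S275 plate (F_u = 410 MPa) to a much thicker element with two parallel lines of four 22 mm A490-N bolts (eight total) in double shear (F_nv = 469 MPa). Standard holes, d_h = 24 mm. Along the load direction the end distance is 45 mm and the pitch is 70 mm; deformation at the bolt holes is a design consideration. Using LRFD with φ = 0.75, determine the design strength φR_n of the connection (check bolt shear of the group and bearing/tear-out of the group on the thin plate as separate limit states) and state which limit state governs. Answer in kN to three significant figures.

Bolt shear: A_b = π·22²/4 = 380.1 mm²; R_n = 469 × 380.1 × 8 × 2 / 1000 = 2853 kN → 0.75 × 2853 = 2140 kN.
Bearing (1.2 l_c t F_u ≤ 2.4 d t F_u): upper limit = 2.4·22·6·410 / 1000 = 129.9 kN.
  Edge l_c = 45 − 24/2 = 33 → r_n = 97.42 kN; interior l_c = 70 − 24 = 46 → r_n = 129.9 kN.
  R_n,bearing = 2·97.42 + 6·129.9 = 974.2 kN → 0.75 × 974.2 = 731 kN.
Bearing governs: 731 kN.

731 kN (bearing governs)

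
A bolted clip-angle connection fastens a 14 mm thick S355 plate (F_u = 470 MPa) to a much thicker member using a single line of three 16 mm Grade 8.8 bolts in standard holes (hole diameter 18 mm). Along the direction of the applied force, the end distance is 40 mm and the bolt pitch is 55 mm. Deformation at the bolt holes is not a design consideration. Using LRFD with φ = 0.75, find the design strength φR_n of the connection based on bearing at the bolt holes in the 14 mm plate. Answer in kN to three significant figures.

Per bolt r_n = 1.5 l_c t F_u ≤ 3.0 d t F_u; upper limit = 3.0 × 16 × 14 × 470 / 1000 = 315.8 kN.
Edge bolt: l_c = 40 − 18/2 = 31 mm → 1.5 × 31 × 14 × 470 / 1000 = 306 → r_n = 306 kN.
Interior bolts: l_c = 55 − 18 = 37 mm → 1.5 × 37 × 14 × 470 / 1000 = 365.2 → r_n = 315.8 kN.
R_n = 1 × 306 + 2 × 315.8 = 937.7 kN.
Design strength φR_n = 0.75 × 937.7 = 703 kN.

703 kN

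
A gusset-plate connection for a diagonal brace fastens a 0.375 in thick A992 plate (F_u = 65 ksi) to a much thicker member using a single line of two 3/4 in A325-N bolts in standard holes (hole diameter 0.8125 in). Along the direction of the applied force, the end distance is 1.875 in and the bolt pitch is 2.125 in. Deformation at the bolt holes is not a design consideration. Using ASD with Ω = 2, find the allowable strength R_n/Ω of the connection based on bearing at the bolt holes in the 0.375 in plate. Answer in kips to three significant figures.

50.8 kips

Per bolt r_n = 1.5 l_c t F_u ≤ 3.0 d t F_u; upper limit = 3.0 × 0.75 × 0.375 × 65 = 54.84 kips.
Edge bolt: l_c = 1.875 − 0.8125/2 = 1.469 in → 1.5 × 1.469 × 0.375 × 65 = 53.7 → r_n = 53.7 kips.
Interior bolts: l_c = 2.125 − 0.8125 = 1.312 in → 1.5 × 1.312 × 0.375 × 65 = 47.99 → r_n = 47.99 kips.
R_n = 1 × 53.7 + 1 × 47.99 = 101.7 kips.
Allowable strength R_n/Ω = 101.7 / 2 = 50.8 kips.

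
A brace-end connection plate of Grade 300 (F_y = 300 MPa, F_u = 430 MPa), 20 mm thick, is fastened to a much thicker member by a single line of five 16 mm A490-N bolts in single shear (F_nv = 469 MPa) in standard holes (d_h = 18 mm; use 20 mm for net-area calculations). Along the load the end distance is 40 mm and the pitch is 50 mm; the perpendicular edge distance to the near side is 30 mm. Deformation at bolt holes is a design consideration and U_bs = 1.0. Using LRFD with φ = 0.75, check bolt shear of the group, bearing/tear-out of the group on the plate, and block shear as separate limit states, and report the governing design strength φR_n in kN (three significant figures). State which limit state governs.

354 kN (bolt shear governs)

Bolt shear: A_b = π·16²/4 = 201.1 mm²; R_n = 469 × 201.1 × 5 × 1 / 1000 = 471.5 kN → 0.75 × 471.5 = 354 kN.
Bearing: edge l_c = 31, r_n = 319.9 kN; interior l_c = 32, r_n = 330.2 kN; R_n = 319.9 + 4·330.2 = 1641 kN → 1230 kN.
Block shear: A_gv = 4800, A_nv = 3000, A_nt = 400 mm²; R_n = min(0.6F_uA_nv, 0.6F_yA_gv) + U_bs·F_u·A_nt = 946 kN → 710 kN.
Bolt shear governs: 354 kN.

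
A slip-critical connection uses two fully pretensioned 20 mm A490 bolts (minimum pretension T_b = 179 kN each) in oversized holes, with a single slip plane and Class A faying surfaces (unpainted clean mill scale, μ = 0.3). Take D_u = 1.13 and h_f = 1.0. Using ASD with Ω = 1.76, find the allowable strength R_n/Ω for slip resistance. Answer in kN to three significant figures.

R_n = μ · D_u · h_f · T_b · n_s · n_b = 0.3 × 1.13 × 1.0 × 179 × 1 × 2 = 121.4 kN.
Allowable strength R_n/Ω = 121.4 / 1.76 = 69 kN.

69 kN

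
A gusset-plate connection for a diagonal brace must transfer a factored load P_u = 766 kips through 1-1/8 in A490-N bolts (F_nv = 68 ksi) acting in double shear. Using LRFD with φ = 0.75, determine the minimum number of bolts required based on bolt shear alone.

8 bolts

A_b = π·1.125²/4 = 0.994 in².
Per-bolt design strength φR_n = 0.75 × 68 × 0.994 × 2 = 101.4 kips.
n ≥ 766 / 101.4 = 7.555 → use 8 bolts.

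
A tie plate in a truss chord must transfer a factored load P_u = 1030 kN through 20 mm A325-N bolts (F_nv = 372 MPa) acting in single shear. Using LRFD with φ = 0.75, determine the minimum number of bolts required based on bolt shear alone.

A_b = π·20²/4 = 314.2 mm².
Per-bolt design strength φR_n = 0.75 × 372 × 314.2 × 1 / 1000 = 87.65 kN.
n ≥ 1030 / 87.65 = 11.75 → use 12 bolts.

12 bolts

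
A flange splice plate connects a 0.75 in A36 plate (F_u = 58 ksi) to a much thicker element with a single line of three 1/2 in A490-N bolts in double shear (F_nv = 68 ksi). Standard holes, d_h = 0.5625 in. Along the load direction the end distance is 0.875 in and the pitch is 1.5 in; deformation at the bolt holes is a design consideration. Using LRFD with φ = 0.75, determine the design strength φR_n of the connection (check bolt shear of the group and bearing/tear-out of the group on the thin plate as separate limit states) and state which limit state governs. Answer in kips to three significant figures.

Bolt shear: A_b = π·0.5²/4 = 0.1963 in²; R_n = 68 × 0.1963 × 3 × 2 = 80.11 kips → 0.75 × 80.11 = 60.1 kips.
Bearing (1.2 l_c t F_u ≤ 2.4 d t F_u): upper limit = 2.4·0.5·0.75·58 = 52.2 kips.
  Edge l_c = 0.875 − 0.5625/2 = 0.5938 → r_n = 30.99 kips; interior l_c = 1.5 − 0.5625 = 0.9375 → r_n = 48.94 kips.
  R_n,bearing = 1·30.99 + 2·48.94 = 128.9 kips → 0.75 × 128.9 = 96.7 kips.
Bolt shear governs: 60.1 kips.

60.1 kips (bolt shear governs)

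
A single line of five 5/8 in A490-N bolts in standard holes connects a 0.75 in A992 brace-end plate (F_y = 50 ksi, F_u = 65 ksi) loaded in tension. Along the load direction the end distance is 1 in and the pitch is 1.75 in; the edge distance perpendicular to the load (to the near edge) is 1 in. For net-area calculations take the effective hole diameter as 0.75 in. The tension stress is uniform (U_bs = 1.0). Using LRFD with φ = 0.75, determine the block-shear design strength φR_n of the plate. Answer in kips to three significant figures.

124 kips

Shear plane L_v = 1 + 4·1.75 = 8 in; A_gv = 8 × 0.75 = 6 in².
A_nv = (8 − 4.5·0.75) × 0.75 = 3.469 in².
A_nt = (1 − 0.5·0.75) × 0.75 = 0.4688 in².
0.6 F_u A_nv = 135.3 kips; 0.6 F_y A_gv = 180 kips → shear rupture governs the shear term.
R_n = 135.3 + 1.0 × 65 × 0.4688 = 165.8 kips.
Design strength φR_n = 0.75 × 165.8 = 124 kips.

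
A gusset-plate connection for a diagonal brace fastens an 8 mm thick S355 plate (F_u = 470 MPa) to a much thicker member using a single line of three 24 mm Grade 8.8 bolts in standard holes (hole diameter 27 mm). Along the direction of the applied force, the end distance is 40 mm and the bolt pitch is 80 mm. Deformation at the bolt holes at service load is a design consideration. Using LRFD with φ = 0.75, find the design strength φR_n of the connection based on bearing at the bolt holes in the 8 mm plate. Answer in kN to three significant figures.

415 kN

Per bolt r_n = 1.2 l_c t F_u ≤ 2.4 d t F_u; upper limit = 2.4 × 24 × 8 × 470 / 1000 = 216.6 kN.
Edge bolt: l_c = 40 − 27/2 = 26.5 mm → 1.2 × 26.5 × 8 × 470 / 1000 = 119.6 → r_n = 119.6 kN.
Interior bolts: l_c = 80 − 27 = 53 mm → 1.2 × 53 × 8 × 470 / 1000 = 239.1 → r_n = 216.6 kN.
R_n = 1 × 119.6 + 2 × 216.6 = 552.7 kN.
Design strength φR_n = 0.75 × 552.7 = 415 kN.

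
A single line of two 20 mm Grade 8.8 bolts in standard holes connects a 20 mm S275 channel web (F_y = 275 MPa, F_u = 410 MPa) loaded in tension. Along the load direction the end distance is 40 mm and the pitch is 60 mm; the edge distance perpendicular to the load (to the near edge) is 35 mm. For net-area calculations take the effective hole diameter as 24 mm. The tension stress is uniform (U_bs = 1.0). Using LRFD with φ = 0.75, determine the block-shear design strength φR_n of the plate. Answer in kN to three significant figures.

Shear plane L_v = 40 + 1·60 = 100 mm; A_gv = 100 × 20 = 2000 mm².
A_nv = (100 − 1.5·24) × 20 = 1280 mm².
A_nt = (35 − 0.5·24) × 20 = 460 mm².
0.6 F_u A_nv = 314.9 kN; 0.6 F_y A_gv = 330 kN → shear rupture governs the shear term.
R_n = 314.9 + 1.0 × 410 × 460 / 1000 = 503.5 kN.
Design strength φR_n = 0.75 × 503.5 = 378 kN.

378 kN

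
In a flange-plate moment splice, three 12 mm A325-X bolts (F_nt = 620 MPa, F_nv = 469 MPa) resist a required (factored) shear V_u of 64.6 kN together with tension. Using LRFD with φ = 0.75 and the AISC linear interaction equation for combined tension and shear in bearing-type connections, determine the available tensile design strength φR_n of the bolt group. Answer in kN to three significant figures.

A_b = π·12²/4 = 113.1 mm²; f_rv = 64.6 × 1000 / (3 × 113.1) = 190.4 MPa.
F'_nt = 1.3 F_nt − (F_nt / φF_nv) f_rv = 1.3·620 − (620/(0.75·469))·190.4 = 470.4 MPa, capped at F_nt → F'_nt = 470.4 MPa.
R_n = F'_nt · A_b · n = 470.4 × 113.1 × 3 / 1000 = 159.6 kN.
Design strength φR_n = 0.75 × 159.6 = 120 kN.

120 kN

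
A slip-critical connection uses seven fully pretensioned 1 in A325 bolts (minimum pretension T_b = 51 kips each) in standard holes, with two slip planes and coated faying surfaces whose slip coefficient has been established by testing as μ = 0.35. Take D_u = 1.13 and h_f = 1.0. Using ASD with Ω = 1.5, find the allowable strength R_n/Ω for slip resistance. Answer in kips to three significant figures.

188 kips

R_n = μ · D_u · h_f · T_b · n_s · n_b = 0.35 × 1.13 × 1.0 × 51 × 2 × 7 = 282.4 kips.
Allowable strength R_n/Ω = 282.4 / 1.5 = 188 kips.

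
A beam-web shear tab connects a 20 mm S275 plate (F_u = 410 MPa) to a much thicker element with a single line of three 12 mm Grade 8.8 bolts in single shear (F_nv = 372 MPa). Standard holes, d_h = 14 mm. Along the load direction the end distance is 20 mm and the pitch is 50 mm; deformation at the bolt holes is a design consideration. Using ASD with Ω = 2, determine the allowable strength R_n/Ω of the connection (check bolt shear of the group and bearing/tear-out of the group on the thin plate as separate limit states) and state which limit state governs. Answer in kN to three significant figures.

Bolt shear: A_b = π·12²/4 = 113.1 mm²; R_n = 372 × 113.1 × 3 × 1 / 1000 = 126.2 kN → 126.2 / 2 = 63.1 kN.
Bearing (1.2 l_c t F_u ≤ 2.4 d t F_u): upper limit = 2.4·12·20·410 / 1000 = 236.2 kN.
  Edge l_c = 20 − 14/2 = 13 → r_n = 127.9 kN; interior l_c = 50 − 14 = 36 → r_n = 236.2 kN.
  R_n,bearing = 1·127.9 + 2·236.2 = 600.2 kN → 600.2 / 2 = 300 kN.
Bolt shear governs: 63.1 kN.

63.1 kN (bolt shear governs)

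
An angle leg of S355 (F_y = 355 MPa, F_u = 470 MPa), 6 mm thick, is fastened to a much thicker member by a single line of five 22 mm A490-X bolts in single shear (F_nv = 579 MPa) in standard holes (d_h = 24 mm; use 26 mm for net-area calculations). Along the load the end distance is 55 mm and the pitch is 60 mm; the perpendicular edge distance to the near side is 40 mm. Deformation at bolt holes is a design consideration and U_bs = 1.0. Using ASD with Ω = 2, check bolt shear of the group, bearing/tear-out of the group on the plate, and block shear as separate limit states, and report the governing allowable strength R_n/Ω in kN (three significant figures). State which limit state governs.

Bolt shear: A_b = π·22²/4 = 380.1 mm²; R_n = 579 × 380.1 × 5 × 1 / 1000 = 1100 kN → 1100 / 2 = 550 kN.
Bearing: edge l_c = 43, r_n = 145.5 kN; interior l_c = 36, r_n = 121.8 kN; R_n = 145.5 + 4·121.8 = 632.8 kN → 316 kN.
Block shear: A_gv = 1770, A_nv = 1068, A_nt = 162 mm²; R_n = min(0.6F_uA_nv, 0.6F_yA_gv) + U_bs·F_u·A_nt = 377.3 kN → 189 kN.
Block shear governs: 189 kN.

189 kN (block shear governs)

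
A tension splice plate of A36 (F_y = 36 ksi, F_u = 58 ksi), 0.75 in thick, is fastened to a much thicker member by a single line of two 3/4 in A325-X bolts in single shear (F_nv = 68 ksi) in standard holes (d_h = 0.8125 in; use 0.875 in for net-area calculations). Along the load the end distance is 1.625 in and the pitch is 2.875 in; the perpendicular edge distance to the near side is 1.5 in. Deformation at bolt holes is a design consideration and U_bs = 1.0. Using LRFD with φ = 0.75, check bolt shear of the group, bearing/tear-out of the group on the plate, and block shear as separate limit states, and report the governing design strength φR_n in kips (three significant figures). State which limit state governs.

45.1 kips (bolt shear governs)

Bolt shear: A_b = π·0.75²/4 = 0.4418 in²; R_n = 68 × 0.4418 × 2 × 1 = 60.08 kips → 0.75 × 60.08 = 45.1 kips.
Bearing: edge l_c = 1.219, r_n = 63.62 kips; interior l_c = 2.062, r_n = 78.3 kips; R_n = 63.62 + 1·78.3 = 141.9 kips → 106 kips.
Block shear: A_gv = 3.375, A_nv = 2.391, A_nt = 0.7969 in²; R_n = min(0.6F_uA_nv, 0.6F_yA_gv) + U_bs·F_u·A_nt = 119.1 kips → 89.3 kips.
Bolt shear governs: 45.1 kips.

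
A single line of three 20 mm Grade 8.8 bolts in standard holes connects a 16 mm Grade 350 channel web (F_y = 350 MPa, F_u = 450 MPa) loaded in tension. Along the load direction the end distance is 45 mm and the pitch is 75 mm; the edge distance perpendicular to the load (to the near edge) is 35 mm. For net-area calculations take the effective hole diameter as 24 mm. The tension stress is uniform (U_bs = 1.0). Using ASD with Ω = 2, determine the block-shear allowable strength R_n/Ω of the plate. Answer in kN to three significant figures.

Shear plane L_v = 45 + 2·75 = 195 mm; A_gv = 195 × 16 = 3120 mm².
A_nv = (195 − 2.5·24) × 16 = 2160 mm².
A_nt = (35 − 0.5·24) × 16 = 368 mm².
0.6 F_u A_nv = 583.2 kN; 0.6 F_y A_gv = 655.2 kN → shear rupture governs the shear term.
R_n = 583.2 + 1.0 × 450 × 368 / 1000 = 748.8 kN.
Allowable strength R_n/Ω = 748.8 / 2 = 374 kN.

374 kN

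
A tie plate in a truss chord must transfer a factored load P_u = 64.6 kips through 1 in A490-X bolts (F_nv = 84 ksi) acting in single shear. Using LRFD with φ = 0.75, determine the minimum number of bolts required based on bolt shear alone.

2 bolts

A_b = π·1²/4 = 0.7854 in².
Per-bolt design strength φR_n = 0.75 × 84 × 0.7854 × 1 = 49.48 kips.
n ≥ 64.6 / 49.48 = 1.306 → use 2 bolts.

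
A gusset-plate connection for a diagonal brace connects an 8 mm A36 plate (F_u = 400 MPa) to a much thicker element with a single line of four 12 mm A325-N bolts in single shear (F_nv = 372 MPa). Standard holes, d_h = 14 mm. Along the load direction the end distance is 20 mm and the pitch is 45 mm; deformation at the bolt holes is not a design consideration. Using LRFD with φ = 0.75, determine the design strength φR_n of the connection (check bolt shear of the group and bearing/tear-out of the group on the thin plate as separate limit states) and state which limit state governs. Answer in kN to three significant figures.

Bolt shear: A_b = π·12²/4 = 113.1 mm²; R_n = 372 × 113.1 × 4 × 1 / 1000 = 168.3 kN → 0.75 × 168.3 = 126 kN.
Bearing (1.5 l_c t F_u ≤ 3.0 d t F_u): upper limit = 3.0·12·8·400 / 1000 = 115.2 kN.
  Edge l_c = 20 − 14/2 = 13 → r_n = 62.4 kN; interior l_c = 45 − 14 = 31 → r_n = 115.2 kN.
  R_n,bearing = 1·62.4 + 3·115.2 = 408 kN → 0.75 × 408 = 306 kN.
Bolt shear governs: 126 kN.

126 kN (bolt shear governs)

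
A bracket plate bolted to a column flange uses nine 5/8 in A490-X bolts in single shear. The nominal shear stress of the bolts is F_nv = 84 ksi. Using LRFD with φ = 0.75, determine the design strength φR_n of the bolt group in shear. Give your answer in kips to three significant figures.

174 kips

A_b = π × 0.625² / 4 = 0.3068 in².
R_n = F_nv · A_b · n · n_s = 84 × 0.3068 × 9 × 1 = 231.9 kips.
Design strength φR_n = 0.75 × 231.9 = 174 kips.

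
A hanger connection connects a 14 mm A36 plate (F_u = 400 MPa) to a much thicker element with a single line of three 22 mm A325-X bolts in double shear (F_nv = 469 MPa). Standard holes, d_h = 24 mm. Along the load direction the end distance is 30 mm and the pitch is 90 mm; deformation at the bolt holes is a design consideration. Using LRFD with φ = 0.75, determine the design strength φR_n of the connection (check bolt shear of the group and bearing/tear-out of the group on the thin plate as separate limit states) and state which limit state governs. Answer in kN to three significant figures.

534 kN (bearing governs)

Bolt shear: A_b = π·22²/4 = 380.1 mm²; R_n = 469 × 380.1 × 3 × 2 / 1000 = 1070 kN → 0.75 × 1070 = 802 kN.
Bearing (1.2 l_c t F_u ≤ 2.4 d t F_u): upper limit = 2.4·22·14·400 / 1000 = 295.7 kN.
  Edge l_c = 30 − 24/2 = 18 → r_n = 121 kN; interior l_c = 90 − 24 = 66 → r_n = 295.7 kN.
  R_n,bearing = 1·121 + 2·295.7 = 712.3 kN → 0.75 × 712.3 = 534 kN.
Bearing governs: 534 kN.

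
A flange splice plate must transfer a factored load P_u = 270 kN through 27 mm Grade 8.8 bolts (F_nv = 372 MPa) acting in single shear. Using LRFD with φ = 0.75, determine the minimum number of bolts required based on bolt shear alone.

2 bolts

A_b = π·27²/4 = 572.6 mm².
Per-bolt design strength φR_n = 0.75 × 372 × 572.6 × 1 / 1000 = 159.7 kN.
n ≥ 270 / 159.7 = 1.69 → use 2 bolts.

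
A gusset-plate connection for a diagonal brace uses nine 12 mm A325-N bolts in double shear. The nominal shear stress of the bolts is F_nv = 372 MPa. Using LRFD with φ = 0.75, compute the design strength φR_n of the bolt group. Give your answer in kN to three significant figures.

568 kN

A_b = π × 12² / 4 = 113.1 mm².
R_n = F_nv · A_b · n · n_s = 372 × 113.1 × 9 × 2 / 1000 = 757.3 kN.
Design strength φR_n = 0.75 × 757.3 = 568 kN.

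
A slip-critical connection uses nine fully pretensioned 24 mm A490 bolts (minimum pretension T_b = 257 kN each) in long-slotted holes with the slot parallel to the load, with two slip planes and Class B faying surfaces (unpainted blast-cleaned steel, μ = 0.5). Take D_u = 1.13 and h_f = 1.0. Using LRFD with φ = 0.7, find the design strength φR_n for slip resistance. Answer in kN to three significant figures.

R_n = μ · D_u · h_f · T_b · n_s · n_b = 0.5 × 1.13 × 1.0 × 257 × 2 × 9 = 2614 kN.
Design strength φR_n = 0.7 × 2614 = 1830 kN.

1830 kN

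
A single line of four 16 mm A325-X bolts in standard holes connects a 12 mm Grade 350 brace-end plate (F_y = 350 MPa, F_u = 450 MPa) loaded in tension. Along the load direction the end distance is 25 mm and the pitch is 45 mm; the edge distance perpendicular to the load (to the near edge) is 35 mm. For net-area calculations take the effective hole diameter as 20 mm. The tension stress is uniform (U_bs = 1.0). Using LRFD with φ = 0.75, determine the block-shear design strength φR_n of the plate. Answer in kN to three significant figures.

Shear plane L_v = 25 + 3·45 = 160 mm; A_gv = 160 × 12 = 1920 mm².
A_nv = (160 − 3.5·20) × 12 = 1080 mm².
A_nt = (35 − 0.5·20) × 12 = 300 mm².
0.6 F_u A_nv = 291.6 kN; 0.6 F_y A_gv = 403.2 kN → shear rupture governs the shear term.
R_n = 291.6 + 1.0 × 450 × 300 / 1000 = 426.6 kN.
Design strength φR_n = 0.75 × 426.6 = 320 kN.

320 kN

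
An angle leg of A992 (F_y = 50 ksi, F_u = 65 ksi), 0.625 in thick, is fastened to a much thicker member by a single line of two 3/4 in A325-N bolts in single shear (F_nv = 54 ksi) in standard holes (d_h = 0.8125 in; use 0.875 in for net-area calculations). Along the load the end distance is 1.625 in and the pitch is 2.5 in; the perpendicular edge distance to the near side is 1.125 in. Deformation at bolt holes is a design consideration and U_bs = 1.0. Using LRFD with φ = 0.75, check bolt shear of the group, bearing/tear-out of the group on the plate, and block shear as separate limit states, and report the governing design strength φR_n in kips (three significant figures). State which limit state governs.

Bolt shear: A_b = π·0.75²/4 = 0.4418 in²; R_n = 54 × 0.4418 × 2 × 1 = 47.71 kips → 0.75 × 47.71 = 35.8 kips.
Bearing: edge l_c = 1.219, r_n = 59.41 kips; interior l_c = 1.688, r_n = 73.12 kips; R_n = 59.41 + 1·73.12 = 132.5 kips → 99.4 kips.
Block shear: A_gv = 2.578, A_nv = 1.758, A_nt = 0.4297 in²; R_n = min(0.6F_uA_nv, 0.6F_yA_gv) + U_bs·F_u·A_nt = 96.48 kips → 72.4 kips.
Bolt shear governs: 35.8 kips.

35.8 kips (bolt shear governs)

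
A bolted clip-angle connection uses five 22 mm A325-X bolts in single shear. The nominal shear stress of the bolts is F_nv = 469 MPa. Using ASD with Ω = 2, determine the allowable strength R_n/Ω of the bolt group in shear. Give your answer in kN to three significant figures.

A_b = π × 22² / 4 = 380.1 mm².
R_n = F_nv · A_b · n · n_s = 469 × 380.1 × 5 × 1 / 1000 = 891.4 kN.
Allowable strength R_n/Ω = 891.4 / 2 = 446 kN.

446 kN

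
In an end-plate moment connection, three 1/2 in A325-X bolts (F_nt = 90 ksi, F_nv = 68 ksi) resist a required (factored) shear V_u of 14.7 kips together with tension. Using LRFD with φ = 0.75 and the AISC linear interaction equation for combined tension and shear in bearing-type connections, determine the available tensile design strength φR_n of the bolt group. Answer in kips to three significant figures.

A_b = π·0.5²/4 = 0.1963 in²; f_rv = 14.7 / (3 × 0.1963) = 24.96 ksi.
F'_nt = 1.3 F_nt − (F_nt / φF_nv) f_rv = 1.3·90 − (90/(0.75·68))·24.96 = 72.96 ksi, capped at F_nt → F'_nt = 72.96 ksi.
R_n = F'_nt · A_b · n = 72.96 × 0.1963 × 3 = 42.98 kips.
Design strength φR_n = 0.75 × 42.98 = 32.2 kips.

32.2 kips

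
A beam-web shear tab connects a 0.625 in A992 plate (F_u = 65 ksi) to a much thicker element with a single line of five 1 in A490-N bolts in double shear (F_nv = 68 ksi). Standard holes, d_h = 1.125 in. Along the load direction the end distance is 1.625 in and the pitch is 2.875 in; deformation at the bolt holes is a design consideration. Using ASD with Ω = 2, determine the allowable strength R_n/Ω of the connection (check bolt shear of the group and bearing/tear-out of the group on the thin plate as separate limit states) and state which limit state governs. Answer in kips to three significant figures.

Bolt shear: A_b = π·1²/4 = 0.7854 in²; R_n = 68 × 0.7854 × 5 × 2 = 534.1 kips → 534.1 / 2 = 267 kips.
Bearing (1.2 l_c t F_u ≤ 2.4 d t F_u): upper limit = 2.4·1·0.625·65 = 97.5 kips.
  Edge l_c = 1.625 − 1.125/2 = 1.062 → r_n = 51.8 kips; interior l_c = 2.875 − 1.125 = 1.75 → r_n = 85.31 kips.
  R_n,bearing = 1·51.8 + 4·85.31 = 393 kips → 393 / 2 = 197 kips.
Bearing governs: 197 kips.

197 kips (bearing governs)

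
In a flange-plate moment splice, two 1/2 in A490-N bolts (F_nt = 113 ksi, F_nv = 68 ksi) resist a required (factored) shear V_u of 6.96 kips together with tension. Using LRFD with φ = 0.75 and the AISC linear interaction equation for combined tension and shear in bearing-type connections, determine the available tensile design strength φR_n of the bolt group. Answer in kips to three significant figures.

A_b = π·0.5²/4 = 0.1963 in²; f_rv = 6.96 / (2 × 0.1963) = 17.72 ksi.
F'_nt = 1.3 F_nt − (F_nt / φF_nv) f_rv = 1.3·113 − (113/(0.75·68))·17.72 = 107.6 ksi, capped at F_nt → F'_nt = 107.6 ksi.
R_n = F'_nt · A_b · n = 107.6 × 0.1963 × 2 = 42.27 kips.
Design strength φR_n = 0.75 × 42.27 = 31.7 kips.

31.7 kips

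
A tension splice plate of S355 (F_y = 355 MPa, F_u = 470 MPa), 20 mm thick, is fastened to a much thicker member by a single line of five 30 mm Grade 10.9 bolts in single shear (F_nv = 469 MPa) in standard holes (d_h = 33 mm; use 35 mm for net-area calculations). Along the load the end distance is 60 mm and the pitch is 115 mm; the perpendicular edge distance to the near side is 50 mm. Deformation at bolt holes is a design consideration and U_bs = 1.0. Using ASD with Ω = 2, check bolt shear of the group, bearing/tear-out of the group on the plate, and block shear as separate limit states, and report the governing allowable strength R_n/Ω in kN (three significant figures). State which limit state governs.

829 kN (bolt shear governs)

Bolt shear: A_b = π·30²/4 = 706.9 mm²; R_n = 469 × 706.9 × 5 × 1 / 1000 = 1658 kN → 1658 / 2 = 829 kN.
Bearing: edge l_c = 43.5, r_n = 490.7 kN; interior l_c = 82, r_n = 676.8 kN; R_n = 490.7 + 4·676.8 = 3198 kN → 1600 kN.
Block shear: A_gv = 10400, A_nv = 7250, A_nt = 650 mm²; R_n = min(0.6F_uA_nv, 0.6F_yA_gv) + U_bs·F_u·A_nt = 2350 kN → 1180 kN.
Bolt shear governs: 829 kN.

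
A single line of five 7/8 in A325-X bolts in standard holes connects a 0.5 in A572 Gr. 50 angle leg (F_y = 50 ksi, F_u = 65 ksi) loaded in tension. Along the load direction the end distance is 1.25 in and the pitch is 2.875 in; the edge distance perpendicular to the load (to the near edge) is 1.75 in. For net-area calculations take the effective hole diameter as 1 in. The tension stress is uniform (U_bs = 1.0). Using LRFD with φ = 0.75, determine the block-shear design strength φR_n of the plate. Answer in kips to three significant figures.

151 kips

Shear plane L_v = 1.25 + 4·2.875 = 12.75 in; A_gv = 12.75 × 0.5 = 6.375 in².
A_nv = (12.75 − 4.5·1) × 0.5 = 4.125 in².
A_nt = (1.75 − 0.5·1) × 0.5 = 0.625 in².
0.6 F_u A_nv = 160.9 kips; 0.6 F_y A_gv = 191.2 kips → shear rupture governs the shear term.
R_n = 160.9 + 1.0 × 65 × 0.625 = 201.5 kips.
Design strength φR_n = 0.75 × 201.5 = 151 kips.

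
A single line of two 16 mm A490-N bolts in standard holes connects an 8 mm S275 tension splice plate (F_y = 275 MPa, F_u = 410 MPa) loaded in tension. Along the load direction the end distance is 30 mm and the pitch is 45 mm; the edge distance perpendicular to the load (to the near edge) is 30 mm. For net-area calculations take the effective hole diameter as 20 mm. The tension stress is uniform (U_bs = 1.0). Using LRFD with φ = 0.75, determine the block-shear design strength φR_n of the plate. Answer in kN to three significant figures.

116 kN

Shear plane L_v = 30 + 1·45 = 75 mm; A_gv = 75 × 8 = 600 mm².
A_nv = (75 − 1.5·20) × 8 = 360 mm².
A_nt = (30 − 0.5·20) × 8 = 160 mm².
0.6 F_u A_nv = 88.56 kN; 0.6 F_y A_gv = 99 kN → shear rupture governs the shear term.
R_n = 88.56 + 1.0 × 410 × 160 / 1000 = 154.2 kN.
Design strength φR_n = 0.75 × 154.2 = 116 kN.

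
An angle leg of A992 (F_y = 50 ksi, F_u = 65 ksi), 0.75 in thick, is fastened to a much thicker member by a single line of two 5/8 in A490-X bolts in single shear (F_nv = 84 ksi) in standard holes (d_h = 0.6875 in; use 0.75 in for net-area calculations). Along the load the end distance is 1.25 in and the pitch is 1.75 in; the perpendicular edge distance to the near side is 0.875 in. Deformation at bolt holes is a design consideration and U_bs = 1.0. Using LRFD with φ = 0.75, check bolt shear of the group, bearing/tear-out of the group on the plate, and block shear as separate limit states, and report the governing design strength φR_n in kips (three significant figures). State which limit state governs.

38.7 kips (bolt shear governs)

Bolt shear: A_b = π·0.625²/4 = 0.3068 in²; R_n = 84 × 0.3068 × 2 × 1 = 51.54 kips → 0.75 × 51.54 = 38.7 kips.
Bearing: edge l_c = 0.9062, r_n = 53.02 kips; interior l_c = 1.062, r_n = 62.16 kips; R_n = 53.02 + 1·62.16 = 115.2 kips → 86.4 kips.
Block shear: A_gv = 2.25, A_nv = 1.406, A_nt = 0.375 in²; R_n = min(0.6F_uA_nv, 0.6F_yA_gv) + U_bs·F_u·A_nt = 79.22 kips → 59.4 kips.
Bolt shear governs: 38.7 kips.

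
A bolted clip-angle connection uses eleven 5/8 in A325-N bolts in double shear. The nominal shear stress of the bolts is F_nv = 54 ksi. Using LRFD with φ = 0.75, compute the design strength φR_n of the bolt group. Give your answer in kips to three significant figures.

A_b = π × 0.625² / 4 = 0.3068 in².
R_n = F_nv · A_b · n · n_s = 54 × 0.3068 × 11 × 2 = 364.5 kips.
Design strength φR_n = 0.75 × 364.5 = 273 kips.

273 kips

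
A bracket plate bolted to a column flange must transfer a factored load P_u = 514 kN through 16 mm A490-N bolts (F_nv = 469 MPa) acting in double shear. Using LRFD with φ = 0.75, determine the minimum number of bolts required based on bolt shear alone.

4 bolts

A_b = π·16²/4 = 201.1 mm².
Per-bolt design strength φR_n = 0.75 × 469 × 201.1 × 2 / 1000 = 141.4 kN.
n ≥ 514 / 141.4 = 3.634 → use 4 bolts.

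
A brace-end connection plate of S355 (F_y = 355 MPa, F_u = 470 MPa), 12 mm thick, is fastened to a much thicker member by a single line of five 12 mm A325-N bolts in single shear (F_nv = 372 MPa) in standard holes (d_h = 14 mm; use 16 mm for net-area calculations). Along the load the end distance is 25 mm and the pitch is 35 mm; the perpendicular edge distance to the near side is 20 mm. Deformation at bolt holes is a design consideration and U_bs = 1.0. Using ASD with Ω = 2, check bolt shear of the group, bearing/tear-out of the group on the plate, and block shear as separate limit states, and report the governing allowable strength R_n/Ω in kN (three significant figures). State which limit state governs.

Bolt shear: A_b = π·12²/4 = 113.1 mm²; R_n = 372 × 113.1 × 5 × 1 / 1000 = 210.4 kN → 210.4 / 2 = 105 kN.
Bearing: edge l_c = 18, r_n = 121.8 kN; interior l_c = 21, r_n = 142.1 kN; R_n = 121.8 + 4·142.1 = 690.3 kN → 345 kN.
Block shear: A_gv = 1980, A_nv = 1116, A_nt = 144 mm²; R_n = min(0.6F_uA_nv, 0.6F_yA_gv) + U_bs·F_u·A_nt = 382.4 kN → 191 kN.
Bolt shear governs: 105 kN.

105 kN (bolt shear governs)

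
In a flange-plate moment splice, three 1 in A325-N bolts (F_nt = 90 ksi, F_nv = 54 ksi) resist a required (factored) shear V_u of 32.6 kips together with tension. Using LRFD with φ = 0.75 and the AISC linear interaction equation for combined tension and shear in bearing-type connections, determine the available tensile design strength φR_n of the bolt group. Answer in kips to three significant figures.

152 kips

A_b = π·1²/4 = 0.7854 in²; f_rv = 32.6 / (3 × 0.7854) = 13.84 ksi.
F'_nt = 1.3 F_nt − (F_nt / φF_nv) f_rv = 1.3·90 − (90/(0.75·54))·13.84 = 86.25 ksi, capped at F_nt → F'_nt = 86.25 ksi.
R_n = F'_nt · A_b · n = 86.25 × 0.7854 × 3 = 203.2 kips.
Design strength φR_n = 0.75 × 203.2 = 152 kips.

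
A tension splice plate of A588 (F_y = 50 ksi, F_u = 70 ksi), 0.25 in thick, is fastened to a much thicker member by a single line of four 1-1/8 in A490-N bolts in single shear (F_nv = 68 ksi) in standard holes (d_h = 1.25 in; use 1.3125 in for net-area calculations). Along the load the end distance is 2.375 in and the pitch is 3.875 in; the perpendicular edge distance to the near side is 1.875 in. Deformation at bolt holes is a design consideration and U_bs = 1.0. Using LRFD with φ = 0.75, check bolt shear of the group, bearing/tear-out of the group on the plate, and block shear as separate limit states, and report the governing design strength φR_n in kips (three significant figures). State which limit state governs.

90.1 kips (block shear governs)

Bolt shear: A_b = π·1.125²/4 = 0.994 in²; R_n = 68 × 0.994 × 4 × 1 = 270.4 kips → 0.75 × 270.4 = 203 kips.
Bearing: edge l_c = 1.75, r_n = 36.75 kips; interior l_c = 2.625, r_n = 47.25 kips; R_n = 36.75 + 3·47.25 = 178.5 kips → 134 kips.
Block shear: A_gv = 3.5, A_nv = 2.352, A_nt = 0.3047 in²; R_n = min(0.6F_uA_nv, 0.6F_yA_gv) + U_bs·F_u·A_nt = 120.1 kips → 90.1 kips.
Block shear governs: 90.1 kips.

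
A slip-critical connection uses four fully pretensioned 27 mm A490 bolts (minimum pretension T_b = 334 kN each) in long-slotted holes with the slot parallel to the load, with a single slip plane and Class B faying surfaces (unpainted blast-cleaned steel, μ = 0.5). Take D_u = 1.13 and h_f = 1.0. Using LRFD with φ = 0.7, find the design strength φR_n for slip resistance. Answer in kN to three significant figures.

R_n = μ · D_u · h_f · T_b · n_s · n_b = 0.5 × 1.13 × 1.0 × 334 × 1 × 4 = 754.8 kN.
Design strength φR_n = 0.7 × 754.8 = 528 kN.

528 kN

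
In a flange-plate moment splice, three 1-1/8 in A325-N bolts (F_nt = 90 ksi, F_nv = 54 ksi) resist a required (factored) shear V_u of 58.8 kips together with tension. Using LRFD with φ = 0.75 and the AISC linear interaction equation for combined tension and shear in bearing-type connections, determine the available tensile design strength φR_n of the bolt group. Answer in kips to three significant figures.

A_b = π·1.125²/4 = 0.994 in²; f_rv = 58.8 / (3 × 0.994) = 19.72 ksi.
F'_nt = 1.3 F_nt − (F_nt / φF_nv) f_rv = 1.3·90 − (90/(0.75·54))·19.72 = 73.18 ksi, capped at F_nt → F'_nt = 73.18 ksi.
R_n = F'_nt · A_b · n = 73.18 × 0.994 × 3 = 218.2 kips.
Design strength φR_n = 0.75 × 218.2 = 164 kips.

164 kips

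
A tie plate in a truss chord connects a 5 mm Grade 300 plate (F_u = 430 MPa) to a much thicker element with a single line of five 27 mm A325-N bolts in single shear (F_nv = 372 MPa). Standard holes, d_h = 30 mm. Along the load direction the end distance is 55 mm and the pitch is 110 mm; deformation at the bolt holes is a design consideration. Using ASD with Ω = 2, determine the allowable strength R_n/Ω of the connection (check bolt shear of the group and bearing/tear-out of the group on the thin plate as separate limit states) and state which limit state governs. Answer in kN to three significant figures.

Bolt shear: A_b = π·27²/4 = 572.6 mm²; R_n = 372 × 572.6 × 5 × 1 / 1000 = 1065 kN → 1065 / 2 = 532 kN.
Bearing (1.2 l_c t F_u ≤ 2.4 d t F_u): upper limit = 2.4·27·5·430 / 1000 = 139.3 kN.
  Edge l_c = 55 − 30/2 = 40 → r_n = 103.2 kN; interior l_c = 110 − 30 = 80 → r_n = 139.3 kN.
  R_n,bearing = 1·103.2 + 4·139.3 = 660.5 kN → 660.5 / 2 = 330 kN.
Bearing governs: 330 kN.

330 kN (bearing governs)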